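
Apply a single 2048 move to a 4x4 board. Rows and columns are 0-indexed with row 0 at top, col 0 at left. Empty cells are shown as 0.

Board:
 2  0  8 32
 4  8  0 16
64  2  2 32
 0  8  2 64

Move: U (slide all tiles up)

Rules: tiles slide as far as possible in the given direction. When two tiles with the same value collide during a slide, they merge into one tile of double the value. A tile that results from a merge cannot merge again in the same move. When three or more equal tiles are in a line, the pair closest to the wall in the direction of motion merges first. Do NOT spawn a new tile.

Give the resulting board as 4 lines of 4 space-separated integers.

Answer:  2  8  8 32
 4  2  4 16
64  8  0 32
 0  0  0 64

Derivation:
Slide up:
col 0: [2, 4, 64, 0] -> [2, 4, 64, 0]
col 1: [0, 8, 2, 8] -> [8, 2, 8, 0]
col 2: [8, 0, 2, 2] -> [8, 4, 0, 0]
col 3: [32, 16, 32, 64] -> [32, 16, 32, 64]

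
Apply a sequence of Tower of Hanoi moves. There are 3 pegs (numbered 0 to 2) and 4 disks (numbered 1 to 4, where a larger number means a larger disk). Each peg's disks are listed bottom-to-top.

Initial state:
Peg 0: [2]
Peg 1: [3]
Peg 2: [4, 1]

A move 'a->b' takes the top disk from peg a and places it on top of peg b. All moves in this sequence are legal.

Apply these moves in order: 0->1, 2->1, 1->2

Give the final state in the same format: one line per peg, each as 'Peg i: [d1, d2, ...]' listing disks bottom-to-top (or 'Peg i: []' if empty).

After move 1 (0->1):
Peg 0: []
Peg 1: [3, 2]
Peg 2: [4, 1]

After move 2 (2->1):
Peg 0: []
Peg 1: [3, 2, 1]
Peg 2: [4]

After move 3 (1->2):
Peg 0: []
Peg 1: [3, 2]
Peg 2: [4, 1]

Answer: Peg 0: []
Peg 1: [3, 2]
Peg 2: [4, 1]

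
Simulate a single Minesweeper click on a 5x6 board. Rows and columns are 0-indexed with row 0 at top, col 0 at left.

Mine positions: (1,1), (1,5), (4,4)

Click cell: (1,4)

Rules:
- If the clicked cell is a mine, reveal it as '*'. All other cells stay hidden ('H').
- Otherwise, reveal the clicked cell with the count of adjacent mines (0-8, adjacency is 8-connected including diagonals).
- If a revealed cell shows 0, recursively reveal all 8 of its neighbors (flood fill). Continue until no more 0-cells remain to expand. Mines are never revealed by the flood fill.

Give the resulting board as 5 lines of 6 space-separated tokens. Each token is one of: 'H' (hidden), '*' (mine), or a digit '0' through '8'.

H H H H H H
H H H H 1 H
H H H H H H
H H H H H H
H H H H H H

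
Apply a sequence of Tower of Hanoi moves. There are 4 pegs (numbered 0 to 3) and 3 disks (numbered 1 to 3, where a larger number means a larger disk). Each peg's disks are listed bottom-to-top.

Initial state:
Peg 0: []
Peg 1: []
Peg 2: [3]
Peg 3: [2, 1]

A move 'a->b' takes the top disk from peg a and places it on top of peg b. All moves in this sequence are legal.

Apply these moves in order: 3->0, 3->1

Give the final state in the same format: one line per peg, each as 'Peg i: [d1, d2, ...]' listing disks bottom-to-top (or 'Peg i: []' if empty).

Answer: Peg 0: [1]
Peg 1: [2]
Peg 2: [3]
Peg 3: []

Derivation:
After move 1 (3->0):
Peg 0: [1]
Peg 1: []
Peg 2: [3]
Peg 3: [2]

After move 2 (3->1):
Peg 0: [1]
Peg 1: [2]
Peg 2: [3]
Peg 3: []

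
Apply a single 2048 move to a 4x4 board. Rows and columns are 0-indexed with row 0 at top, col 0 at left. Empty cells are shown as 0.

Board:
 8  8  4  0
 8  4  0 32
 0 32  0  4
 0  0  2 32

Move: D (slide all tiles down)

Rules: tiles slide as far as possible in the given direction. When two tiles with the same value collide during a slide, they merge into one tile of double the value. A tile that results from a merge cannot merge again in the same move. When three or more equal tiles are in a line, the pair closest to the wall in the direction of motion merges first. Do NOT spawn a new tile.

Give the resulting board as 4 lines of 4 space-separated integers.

Slide down:
col 0: [8, 8, 0, 0] -> [0, 0, 0, 16]
col 1: [8, 4, 32, 0] -> [0, 8, 4, 32]
col 2: [4, 0, 0, 2] -> [0, 0, 4, 2]
col 3: [0, 32, 4, 32] -> [0, 32, 4, 32]

Answer:  0  0  0  0
 0  8  0 32
 0  4  4  4
16 32  2 32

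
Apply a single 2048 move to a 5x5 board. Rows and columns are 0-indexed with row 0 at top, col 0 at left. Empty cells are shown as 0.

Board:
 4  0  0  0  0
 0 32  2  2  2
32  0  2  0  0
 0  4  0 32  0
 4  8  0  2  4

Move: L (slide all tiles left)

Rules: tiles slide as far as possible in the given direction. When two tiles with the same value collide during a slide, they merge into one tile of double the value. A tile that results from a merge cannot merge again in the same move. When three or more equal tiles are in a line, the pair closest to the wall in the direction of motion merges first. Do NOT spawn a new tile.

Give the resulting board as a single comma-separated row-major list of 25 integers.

Slide left:
row 0: [4, 0, 0, 0, 0] -> [4, 0, 0, 0, 0]
row 1: [0, 32, 2, 2, 2] -> [32, 4, 2, 0, 0]
row 2: [32, 0, 2, 0, 0] -> [32, 2, 0, 0, 0]
row 3: [0, 4, 0, 32, 0] -> [4, 32, 0, 0, 0]
row 4: [4, 8, 0, 2, 4] -> [4, 8, 2, 4, 0]

Answer: 4, 0, 0, 0, 0, 32, 4, 2, 0, 0, 32, 2, 0, 0, 0, 4, 32, 0, 0, 0, 4, 8, 2, 4, 0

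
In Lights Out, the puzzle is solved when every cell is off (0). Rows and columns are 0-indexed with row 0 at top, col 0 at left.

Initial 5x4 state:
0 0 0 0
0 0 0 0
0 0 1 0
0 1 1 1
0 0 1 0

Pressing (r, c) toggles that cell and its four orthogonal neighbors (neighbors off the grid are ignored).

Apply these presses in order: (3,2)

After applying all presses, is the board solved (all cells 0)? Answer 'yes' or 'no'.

After press 1 at (3,2):
0 0 0 0
0 0 0 0
0 0 0 0
0 0 0 0
0 0 0 0

Lights still on: 0

Answer: yes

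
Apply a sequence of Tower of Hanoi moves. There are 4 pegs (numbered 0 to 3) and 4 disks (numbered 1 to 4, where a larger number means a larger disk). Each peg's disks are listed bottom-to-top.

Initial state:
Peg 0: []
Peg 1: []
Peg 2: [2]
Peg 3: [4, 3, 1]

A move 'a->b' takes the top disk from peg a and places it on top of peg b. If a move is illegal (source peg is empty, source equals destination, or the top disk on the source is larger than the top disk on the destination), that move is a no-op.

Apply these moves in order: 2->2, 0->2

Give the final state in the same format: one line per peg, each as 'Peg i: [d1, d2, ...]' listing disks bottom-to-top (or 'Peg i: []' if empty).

After move 1 (2->2):
Peg 0: []
Peg 1: []
Peg 2: [2]
Peg 3: [4, 3, 1]

After move 2 (0->2):
Peg 0: []
Peg 1: []
Peg 2: [2]
Peg 3: [4, 3, 1]

Answer: Peg 0: []
Peg 1: []
Peg 2: [2]
Peg 3: [4, 3, 1]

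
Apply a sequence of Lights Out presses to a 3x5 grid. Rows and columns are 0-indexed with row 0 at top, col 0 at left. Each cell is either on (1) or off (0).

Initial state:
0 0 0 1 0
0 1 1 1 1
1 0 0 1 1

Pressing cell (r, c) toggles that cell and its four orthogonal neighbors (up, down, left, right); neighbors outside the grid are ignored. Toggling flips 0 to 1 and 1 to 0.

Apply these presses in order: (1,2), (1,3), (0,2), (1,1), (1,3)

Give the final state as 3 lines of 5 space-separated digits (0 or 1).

Answer: 0 0 0 0 0
1 1 0 0 1
1 1 1 1 1

Derivation:
After press 1 at (1,2):
0 0 1 1 0
0 0 0 0 1
1 0 1 1 1

After press 2 at (1,3):
0 0 1 0 0
0 0 1 1 0
1 0 1 0 1

After press 3 at (0,2):
0 1 0 1 0
0 0 0 1 0
1 0 1 0 1

After press 4 at (1,1):
0 0 0 1 0
1 1 1 1 0
1 1 1 0 1

After press 5 at (1,3):
0 0 0 0 0
1 1 0 0 1
1 1 1 1 1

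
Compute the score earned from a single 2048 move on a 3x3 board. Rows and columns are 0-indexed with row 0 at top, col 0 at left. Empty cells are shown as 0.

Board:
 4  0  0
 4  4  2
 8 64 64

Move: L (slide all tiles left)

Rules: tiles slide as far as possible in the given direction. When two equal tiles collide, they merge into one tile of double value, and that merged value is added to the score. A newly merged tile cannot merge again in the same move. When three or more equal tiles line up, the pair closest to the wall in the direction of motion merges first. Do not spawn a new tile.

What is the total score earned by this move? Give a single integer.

Slide left:
row 0: [4, 0, 0] -> [4, 0, 0]  score +0 (running 0)
row 1: [4, 4, 2] -> [8, 2, 0]  score +8 (running 8)
row 2: [8, 64, 64] -> [8, 128, 0]  score +128 (running 136)
Board after move:
  4   0   0
  8   2   0
  8 128   0

Answer: 136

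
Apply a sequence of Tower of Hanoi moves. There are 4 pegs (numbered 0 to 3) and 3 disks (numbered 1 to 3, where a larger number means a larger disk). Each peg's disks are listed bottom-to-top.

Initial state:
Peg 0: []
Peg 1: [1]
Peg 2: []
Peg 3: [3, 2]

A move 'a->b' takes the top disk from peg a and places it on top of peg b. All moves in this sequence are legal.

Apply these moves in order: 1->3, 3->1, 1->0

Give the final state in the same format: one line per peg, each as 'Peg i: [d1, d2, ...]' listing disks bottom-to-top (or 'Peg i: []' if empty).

Answer: Peg 0: [1]
Peg 1: []
Peg 2: []
Peg 3: [3, 2]

Derivation:
After move 1 (1->3):
Peg 0: []
Peg 1: []
Peg 2: []
Peg 3: [3, 2, 1]

After move 2 (3->1):
Peg 0: []
Peg 1: [1]
Peg 2: []
Peg 3: [3, 2]

After move 3 (1->0):
Peg 0: [1]
Peg 1: []
Peg 2: []
Peg 3: [3, 2]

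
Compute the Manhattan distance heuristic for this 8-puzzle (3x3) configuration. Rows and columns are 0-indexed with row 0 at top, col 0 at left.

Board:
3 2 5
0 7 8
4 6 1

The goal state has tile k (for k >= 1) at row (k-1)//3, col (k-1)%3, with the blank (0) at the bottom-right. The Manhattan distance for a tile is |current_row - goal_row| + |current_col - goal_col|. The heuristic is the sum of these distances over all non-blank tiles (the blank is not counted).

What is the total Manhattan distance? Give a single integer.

Answer: 15

Derivation:
Tile 3: (0,0)->(0,2) = 2
Tile 2: (0,1)->(0,1) = 0
Tile 5: (0,2)->(1,1) = 2
Tile 7: (1,1)->(2,0) = 2
Tile 8: (1,2)->(2,1) = 2
Tile 4: (2,0)->(1,0) = 1
Tile 6: (2,1)->(1,2) = 2
Tile 1: (2,2)->(0,0) = 4
Sum: 2 + 0 + 2 + 2 + 2 + 1 + 2 + 4 = 15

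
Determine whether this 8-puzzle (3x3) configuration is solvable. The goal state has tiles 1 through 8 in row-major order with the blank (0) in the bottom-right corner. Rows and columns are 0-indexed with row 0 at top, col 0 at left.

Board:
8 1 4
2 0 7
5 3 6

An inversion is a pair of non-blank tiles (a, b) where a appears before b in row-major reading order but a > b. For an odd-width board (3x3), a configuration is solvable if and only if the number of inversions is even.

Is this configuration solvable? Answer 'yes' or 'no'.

Answer: no

Derivation:
Inversions (pairs i<j in row-major order where tile[i] > tile[j] > 0): 13
13 is odd, so the puzzle is not solvable.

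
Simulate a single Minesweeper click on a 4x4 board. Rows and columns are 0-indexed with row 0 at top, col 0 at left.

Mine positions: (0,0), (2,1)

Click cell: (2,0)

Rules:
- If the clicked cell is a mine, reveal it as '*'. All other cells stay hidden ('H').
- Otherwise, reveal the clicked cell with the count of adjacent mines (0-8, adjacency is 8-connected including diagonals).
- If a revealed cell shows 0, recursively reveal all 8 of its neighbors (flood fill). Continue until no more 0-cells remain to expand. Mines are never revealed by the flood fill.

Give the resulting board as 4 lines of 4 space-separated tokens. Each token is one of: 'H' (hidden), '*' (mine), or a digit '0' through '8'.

H H H H
H H H H
1 H H H
H H H H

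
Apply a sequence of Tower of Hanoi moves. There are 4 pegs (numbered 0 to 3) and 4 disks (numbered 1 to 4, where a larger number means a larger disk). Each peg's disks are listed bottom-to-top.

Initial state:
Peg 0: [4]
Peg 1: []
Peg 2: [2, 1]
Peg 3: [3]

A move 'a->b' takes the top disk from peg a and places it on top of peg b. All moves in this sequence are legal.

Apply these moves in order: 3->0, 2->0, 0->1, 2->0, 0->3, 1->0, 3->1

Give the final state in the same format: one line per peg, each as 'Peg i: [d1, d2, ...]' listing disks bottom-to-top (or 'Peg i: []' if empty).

After move 1 (3->0):
Peg 0: [4, 3]
Peg 1: []
Peg 2: [2, 1]
Peg 3: []

After move 2 (2->0):
Peg 0: [4, 3, 1]
Peg 1: []
Peg 2: [2]
Peg 3: []

After move 3 (0->1):
Peg 0: [4, 3]
Peg 1: [1]
Peg 2: [2]
Peg 3: []

After move 4 (2->0):
Peg 0: [4, 3, 2]
Peg 1: [1]
Peg 2: []
Peg 3: []

After move 5 (0->3):
Peg 0: [4, 3]
Peg 1: [1]
Peg 2: []
Peg 3: [2]

After move 6 (1->0):
Peg 0: [4, 3, 1]
Peg 1: []
Peg 2: []
Peg 3: [2]

After move 7 (3->1):
Peg 0: [4, 3, 1]
Peg 1: [2]
Peg 2: []
Peg 3: []

Answer: Peg 0: [4, 3, 1]
Peg 1: [2]
Peg 2: []
Peg 3: []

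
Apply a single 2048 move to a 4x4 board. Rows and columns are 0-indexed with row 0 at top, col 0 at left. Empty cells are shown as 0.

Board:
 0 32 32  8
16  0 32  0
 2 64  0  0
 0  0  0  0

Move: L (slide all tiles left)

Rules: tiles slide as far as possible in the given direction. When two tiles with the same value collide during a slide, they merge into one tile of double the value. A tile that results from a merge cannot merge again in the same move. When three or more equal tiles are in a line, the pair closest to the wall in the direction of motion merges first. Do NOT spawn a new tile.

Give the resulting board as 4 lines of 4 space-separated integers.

Answer: 64  8  0  0
16 32  0  0
 2 64  0  0
 0  0  0  0

Derivation:
Slide left:
row 0: [0, 32, 32, 8] -> [64, 8, 0, 0]
row 1: [16, 0, 32, 0] -> [16, 32, 0, 0]
row 2: [2, 64, 0, 0] -> [2, 64, 0, 0]
row 3: [0, 0, 0, 0] -> [0, 0, 0, 0]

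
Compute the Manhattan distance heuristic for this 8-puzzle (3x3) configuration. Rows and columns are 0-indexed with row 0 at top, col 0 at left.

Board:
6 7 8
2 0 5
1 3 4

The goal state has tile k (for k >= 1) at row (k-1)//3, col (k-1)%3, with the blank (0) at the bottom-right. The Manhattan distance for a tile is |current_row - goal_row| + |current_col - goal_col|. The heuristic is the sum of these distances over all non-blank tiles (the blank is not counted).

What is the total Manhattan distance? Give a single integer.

Answer: 20

Derivation:
Tile 6: at (0,0), goal (1,2), distance |0-1|+|0-2| = 3
Tile 7: at (0,1), goal (2,0), distance |0-2|+|1-0| = 3
Tile 8: at (0,2), goal (2,1), distance |0-2|+|2-1| = 3
Tile 2: at (1,0), goal (0,1), distance |1-0|+|0-1| = 2
Tile 5: at (1,2), goal (1,1), distance |1-1|+|2-1| = 1
Tile 1: at (2,0), goal (0,0), distance |2-0|+|0-0| = 2
Tile 3: at (2,1), goal (0,2), distance |2-0|+|1-2| = 3
Tile 4: at (2,2), goal (1,0), distance |2-1|+|2-0| = 3
Sum: 3 + 3 + 3 + 2 + 1 + 2 + 3 + 3 = 20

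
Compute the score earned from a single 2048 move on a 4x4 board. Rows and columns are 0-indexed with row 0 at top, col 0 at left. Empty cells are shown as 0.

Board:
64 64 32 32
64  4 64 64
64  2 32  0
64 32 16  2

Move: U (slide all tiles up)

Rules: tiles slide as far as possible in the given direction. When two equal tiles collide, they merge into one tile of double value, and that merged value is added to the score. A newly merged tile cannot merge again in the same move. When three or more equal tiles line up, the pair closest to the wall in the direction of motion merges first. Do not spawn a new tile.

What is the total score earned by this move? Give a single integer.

Answer: 256

Derivation:
Slide up:
col 0: [64, 64, 64, 64] -> [128, 128, 0, 0]  score +256 (running 256)
col 1: [64, 4, 2, 32] -> [64, 4, 2, 32]  score +0 (running 256)
col 2: [32, 64, 32, 16] -> [32, 64, 32, 16]  score +0 (running 256)
col 3: [32, 64, 0, 2] -> [32, 64, 2, 0]  score +0 (running 256)
Board after move:
128  64  32  32
128   4  64  64
  0   2  32   2
  0  32  16   0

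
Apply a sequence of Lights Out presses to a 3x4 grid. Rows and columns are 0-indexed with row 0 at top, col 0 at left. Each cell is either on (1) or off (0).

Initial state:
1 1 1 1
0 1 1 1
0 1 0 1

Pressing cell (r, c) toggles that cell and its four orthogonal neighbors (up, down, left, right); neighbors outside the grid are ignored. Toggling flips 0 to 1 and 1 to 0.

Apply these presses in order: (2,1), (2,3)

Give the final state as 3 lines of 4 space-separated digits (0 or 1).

Answer: 1 1 1 1
0 0 1 0
1 0 0 0

Derivation:
After press 1 at (2,1):
1 1 1 1
0 0 1 1
1 0 1 1

After press 2 at (2,3):
1 1 1 1
0 0 1 0
1 0 0 0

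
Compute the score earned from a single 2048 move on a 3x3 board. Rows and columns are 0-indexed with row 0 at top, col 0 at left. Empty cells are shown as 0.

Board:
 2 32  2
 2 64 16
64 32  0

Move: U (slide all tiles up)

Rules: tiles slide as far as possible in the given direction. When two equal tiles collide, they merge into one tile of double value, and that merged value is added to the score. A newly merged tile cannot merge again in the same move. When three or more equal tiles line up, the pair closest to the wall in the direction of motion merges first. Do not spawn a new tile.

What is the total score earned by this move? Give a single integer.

Slide up:
col 0: [2, 2, 64] -> [4, 64, 0]  score +4 (running 4)
col 1: [32, 64, 32] -> [32, 64, 32]  score +0 (running 4)
col 2: [2, 16, 0] -> [2, 16, 0]  score +0 (running 4)
Board after move:
 4 32  2
64 64 16
 0 32  0

Answer: 4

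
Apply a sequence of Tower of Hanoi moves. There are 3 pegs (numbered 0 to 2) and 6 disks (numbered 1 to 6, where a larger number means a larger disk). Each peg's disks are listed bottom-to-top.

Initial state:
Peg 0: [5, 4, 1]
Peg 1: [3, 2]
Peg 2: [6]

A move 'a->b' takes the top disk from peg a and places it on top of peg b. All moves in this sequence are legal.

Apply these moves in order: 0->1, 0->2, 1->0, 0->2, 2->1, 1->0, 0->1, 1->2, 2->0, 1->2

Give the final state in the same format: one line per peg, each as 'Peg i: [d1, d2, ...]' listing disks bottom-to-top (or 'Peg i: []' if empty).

Answer: Peg 0: [5, 1]
Peg 1: [3]
Peg 2: [6, 4, 2]

Derivation:
After move 1 (0->1):
Peg 0: [5, 4]
Peg 1: [3, 2, 1]
Peg 2: [6]

After move 2 (0->2):
Peg 0: [5]
Peg 1: [3, 2, 1]
Peg 2: [6, 4]

After move 3 (1->0):
Peg 0: [5, 1]
Peg 1: [3, 2]
Peg 2: [6, 4]

After move 4 (0->2):
Peg 0: [5]
Peg 1: [3, 2]
Peg 2: [6, 4, 1]

After move 5 (2->1):
Peg 0: [5]
Peg 1: [3, 2, 1]
Peg 2: [6, 4]

After move 6 (1->0):
Peg 0: [5, 1]
Peg 1: [3, 2]
Peg 2: [6, 4]

After move 7 (0->1):
Peg 0: [5]
Peg 1: [3, 2, 1]
Peg 2: [6, 4]

After move 8 (1->2):
Peg 0: [5]
Peg 1: [3, 2]
Peg 2: [6, 4, 1]

After move 9 (2->0):
Peg 0: [5, 1]
Peg 1: [3, 2]
Peg 2: [6, 4]

After move 10 (1->2):
Peg 0: [5, 1]
Peg 1: [3]
Peg 2: [6, 4, 2]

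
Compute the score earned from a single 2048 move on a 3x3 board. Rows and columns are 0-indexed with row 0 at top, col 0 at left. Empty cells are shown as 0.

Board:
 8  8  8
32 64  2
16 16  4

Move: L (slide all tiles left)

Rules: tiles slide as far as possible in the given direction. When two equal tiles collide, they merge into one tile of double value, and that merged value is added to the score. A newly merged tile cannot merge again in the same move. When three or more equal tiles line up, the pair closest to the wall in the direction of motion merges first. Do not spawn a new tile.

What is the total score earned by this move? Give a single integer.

Slide left:
row 0: [8, 8, 8] -> [16, 8, 0]  score +16 (running 16)
row 1: [32, 64, 2] -> [32, 64, 2]  score +0 (running 16)
row 2: [16, 16, 4] -> [32, 4, 0]  score +32 (running 48)
Board after move:
16  8  0
32 64  2
32  4  0

Answer: 48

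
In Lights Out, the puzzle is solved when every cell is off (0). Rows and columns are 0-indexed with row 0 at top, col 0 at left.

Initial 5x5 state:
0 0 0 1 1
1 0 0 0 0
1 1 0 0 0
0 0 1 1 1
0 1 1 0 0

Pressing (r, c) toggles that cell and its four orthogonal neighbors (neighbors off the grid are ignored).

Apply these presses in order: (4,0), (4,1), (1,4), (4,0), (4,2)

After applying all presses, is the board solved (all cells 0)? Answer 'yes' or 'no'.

Answer: no

Derivation:
After press 1 at (4,0):
0 0 0 1 1
1 0 0 0 0
1 1 0 0 0
1 0 1 1 1
1 0 1 0 0

After press 2 at (4,1):
0 0 0 1 1
1 0 0 0 0
1 1 0 0 0
1 1 1 1 1
0 1 0 0 0

After press 3 at (1,4):
0 0 0 1 0
1 0 0 1 1
1 1 0 0 1
1 1 1 1 1
0 1 0 0 0

After press 4 at (4,0):
0 0 0 1 0
1 0 0 1 1
1 1 0 0 1
0 1 1 1 1
1 0 0 0 0

After press 5 at (4,2):
0 0 0 1 0
1 0 0 1 1
1 1 0 0 1
0 1 0 1 1
1 1 1 1 0

Lights still on: 14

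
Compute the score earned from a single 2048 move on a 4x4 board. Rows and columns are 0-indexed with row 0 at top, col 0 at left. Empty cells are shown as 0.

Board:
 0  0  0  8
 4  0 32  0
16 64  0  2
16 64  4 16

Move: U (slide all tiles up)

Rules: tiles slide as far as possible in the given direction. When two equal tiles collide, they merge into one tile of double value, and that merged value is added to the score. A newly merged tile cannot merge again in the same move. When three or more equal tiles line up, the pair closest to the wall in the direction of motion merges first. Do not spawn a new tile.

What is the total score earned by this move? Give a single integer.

Answer: 160

Derivation:
Slide up:
col 0: [0, 4, 16, 16] -> [4, 32, 0, 0]  score +32 (running 32)
col 1: [0, 0, 64, 64] -> [128, 0, 0, 0]  score +128 (running 160)
col 2: [0, 32, 0, 4] -> [32, 4, 0, 0]  score +0 (running 160)
col 3: [8, 0, 2, 16] -> [8, 2, 16, 0]  score +0 (running 160)
Board after move:
  4 128  32   8
 32   0   4   2
  0   0   0  16
  0   0   0   0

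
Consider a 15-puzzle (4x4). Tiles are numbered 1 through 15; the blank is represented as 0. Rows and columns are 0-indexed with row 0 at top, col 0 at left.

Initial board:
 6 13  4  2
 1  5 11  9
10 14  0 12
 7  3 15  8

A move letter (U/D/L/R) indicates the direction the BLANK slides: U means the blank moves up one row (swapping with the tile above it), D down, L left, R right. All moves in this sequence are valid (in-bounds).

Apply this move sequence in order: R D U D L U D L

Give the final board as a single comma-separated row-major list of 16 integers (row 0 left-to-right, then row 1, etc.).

Answer: 6, 13, 4, 2, 1, 5, 11, 9, 10, 14, 12, 8, 7, 0, 3, 15

Derivation:
After move 1 (R):
 6 13  4  2
 1  5 11  9
10 14 12  0
 7  3 15  8

After move 2 (D):
 6 13  4  2
 1  5 11  9
10 14 12  8
 7  3 15  0

After move 3 (U):
 6 13  4  2
 1  5 11  9
10 14 12  0
 7  3 15  8

After move 4 (D):
 6 13  4  2
 1  5 11  9
10 14 12  8
 7  3 15  0

After move 5 (L):
 6 13  4  2
 1  5 11  9
10 14 12  8
 7  3  0 15

After move 6 (U):
 6 13  4  2
 1  5 11  9
10 14  0  8
 7  3 12 15

After move 7 (D):
 6 13  4  2
 1  5 11  9
10 14 12  8
 7  3  0 15

After move 8 (L):
 6 13  4  2
 1  5 11  9
10 14 12  8
 7  0  3 15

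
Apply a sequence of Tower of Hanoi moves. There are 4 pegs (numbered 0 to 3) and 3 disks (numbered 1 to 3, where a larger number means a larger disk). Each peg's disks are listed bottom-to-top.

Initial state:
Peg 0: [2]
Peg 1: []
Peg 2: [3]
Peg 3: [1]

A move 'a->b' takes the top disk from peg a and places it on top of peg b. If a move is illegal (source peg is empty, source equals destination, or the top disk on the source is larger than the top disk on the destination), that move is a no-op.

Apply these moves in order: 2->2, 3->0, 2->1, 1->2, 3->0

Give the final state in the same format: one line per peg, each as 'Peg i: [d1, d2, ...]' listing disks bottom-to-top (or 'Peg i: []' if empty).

After move 1 (2->2):
Peg 0: [2]
Peg 1: []
Peg 2: [3]
Peg 3: [1]

After move 2 (3->0):
Peg 0: [2, 1]
Peg 1: []
Peg 2: [3]
Peg 3: []

After move 3 (2->1):
Peg 0: [2, 1]
Peg 1: [3]
Peg 2: []
Peg 3: []

After move 4 (1->2):
Peg 0: [2, 1]
Peg 1: []
Peg 2: [3]
Peg 3: []

After move 5 (3->0):
Peg 0: [2, 1]
Peg 1: []
Peg 2: [3]
Peg 3: []

Answer: Peg 0: [2, 1]
Peg 1: []
Peg 2: [3]
Peg 3: []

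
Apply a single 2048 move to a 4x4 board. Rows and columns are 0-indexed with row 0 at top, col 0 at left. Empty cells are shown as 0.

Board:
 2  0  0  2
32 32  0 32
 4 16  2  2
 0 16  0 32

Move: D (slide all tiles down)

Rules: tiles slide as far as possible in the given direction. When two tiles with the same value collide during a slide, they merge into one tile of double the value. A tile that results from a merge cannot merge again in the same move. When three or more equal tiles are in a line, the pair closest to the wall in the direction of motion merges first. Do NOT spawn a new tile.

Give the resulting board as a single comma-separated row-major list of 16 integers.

Slide down:
col 0: [2, 32, 4, 0] -> [0, 2, 32, 4]
col 1: [0, 32, 16, 16] -> [0, 0, 32, 32]
col 2: [0, 0, 2, 0] -> [0, 0, 0, 2]
col 3: [2, 32, 2, 32] -> [2, 32, 2, 32]

Answer: 0, 0, 0, 2, 2, 0, 0, 32, 32, 32, 0, 2, 4, 32, 2, 32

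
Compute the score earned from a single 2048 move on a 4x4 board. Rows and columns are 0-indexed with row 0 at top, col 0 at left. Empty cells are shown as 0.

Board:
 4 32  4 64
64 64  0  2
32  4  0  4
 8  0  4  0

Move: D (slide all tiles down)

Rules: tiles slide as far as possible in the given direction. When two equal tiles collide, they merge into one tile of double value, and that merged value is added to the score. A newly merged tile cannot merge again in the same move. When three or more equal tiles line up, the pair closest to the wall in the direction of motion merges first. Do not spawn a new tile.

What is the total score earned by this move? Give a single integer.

Answer: 8

Derivation:
Slide down:
col 0: [4, 64, 32, 8] -> [4, 64, 32, 8]  score +0 (running 0)
col 1: [32, 64, 4, 0] -> [0, 32, 64, 4]  score +0 (running 0)
col 2: [4, 0, 0, 4] -> [0, 0, 0, 8]  score +8 (running 8)
col 3: [64, 2, 4, 0] -> [0, 64, 2, 4]  score +0 (running 8)
Board after move:
 4  0  0  0
64 32  0 64
32 64  0  2
 8  4  8  4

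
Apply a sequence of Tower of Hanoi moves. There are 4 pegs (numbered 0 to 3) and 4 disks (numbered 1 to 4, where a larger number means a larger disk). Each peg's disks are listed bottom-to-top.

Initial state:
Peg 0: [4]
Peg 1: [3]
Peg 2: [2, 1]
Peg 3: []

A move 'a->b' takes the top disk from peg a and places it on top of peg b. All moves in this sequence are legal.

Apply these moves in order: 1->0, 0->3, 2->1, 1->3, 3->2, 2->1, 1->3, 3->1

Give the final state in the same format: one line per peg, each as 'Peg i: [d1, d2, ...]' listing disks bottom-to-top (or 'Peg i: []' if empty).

After move 1 (1->0):
Peg 0: [4, 3]
Peg 1: []
Peg 2: [2, 1]
Peg 3: []

After move 2 (0->3):
Peg 0: [4]
Peg 1: []
Peg 2: [2, 1]
Peg 3: [3]

After move 3 (2->1):
Peg 0: [4]
Peg 1: [1]
Peg 2: [2]
Peg 3: [3]

After move 4 (1->3):
Peg 0: [4]
Peg 1: []
Peg 2: [2]
Peg 3: [3, 1]

After move 5 (3->2):
Peg 0: [4]
Peg 1: []
Peg 2: [2, 1]
Peg 3: [3]

After move 6 (2->1):
Peg 0: [4]
Peg 1: [1]
Peg 2: [2]
Peg 3: [3]

After move 7 (1->3):
Peg 0: [4]
Peg 1: []
Peg 2: [2]
Peg 3: [3, 1]

After move 8 (3->1):
Peg 0: [4]
Peg 1: [1]
Peg 2: [2]
Peg 3: [3]

Answer: Peg 0: [4]
Peg 1: [1]
Peg 2: [2]
Peg 3: [3]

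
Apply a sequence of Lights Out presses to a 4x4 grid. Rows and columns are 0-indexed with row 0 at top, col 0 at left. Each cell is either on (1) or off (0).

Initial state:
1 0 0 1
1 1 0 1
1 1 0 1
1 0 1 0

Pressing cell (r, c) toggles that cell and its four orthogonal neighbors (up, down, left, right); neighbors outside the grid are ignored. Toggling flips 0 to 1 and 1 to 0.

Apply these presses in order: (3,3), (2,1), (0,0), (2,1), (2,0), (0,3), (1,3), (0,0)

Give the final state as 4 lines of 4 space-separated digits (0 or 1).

After press 1 at (3,3):
1 0 0 1
1 1 0 1
1 1 0 0
1 0 0 1

After press 2 at (2,1):
1 0 0 1
1 0 0 1
0 0 1 0
1 1 0 1

After press 3 at (0,0):
0 1 0 1
0 0 0 1
0 0 1 0
1 1 0 1

After press 4 at (2,1):
0 1 0 1
0 1 0 1
1 1 0 0
1 0 0 1

After press 5 at (2,0):
0 1 0 1
1 1 0 1
0 0 0 0
0 0 0 1

After press 6 at (0,3):
0 1 1 0
1 1 0 0
0 0 0 0
0 0 0 1

After press 7 at (1,3):
0 1 1 1
1 1 1 1
0 0 0 1
0 0 0 1

After press 8 at (0,0):
1 0 1 1
0 1 1 1
0 0 0 1
0 0 0 1

Answer: 1 0 1 1
0 1 1 1
0 0 0 1
0 0 0 1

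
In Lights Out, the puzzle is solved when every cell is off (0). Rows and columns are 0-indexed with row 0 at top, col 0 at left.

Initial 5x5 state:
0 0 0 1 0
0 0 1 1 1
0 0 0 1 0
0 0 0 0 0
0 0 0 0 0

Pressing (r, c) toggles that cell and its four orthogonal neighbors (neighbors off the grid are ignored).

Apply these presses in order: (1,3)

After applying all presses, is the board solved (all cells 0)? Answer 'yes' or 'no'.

After press 1 at (1,3):
0 0 0 0 0
0 0 0 0 0
0 0 0 0 0
0 0 0 0 0
0 0 0 0 0

Lights still on: 0

Answer: yes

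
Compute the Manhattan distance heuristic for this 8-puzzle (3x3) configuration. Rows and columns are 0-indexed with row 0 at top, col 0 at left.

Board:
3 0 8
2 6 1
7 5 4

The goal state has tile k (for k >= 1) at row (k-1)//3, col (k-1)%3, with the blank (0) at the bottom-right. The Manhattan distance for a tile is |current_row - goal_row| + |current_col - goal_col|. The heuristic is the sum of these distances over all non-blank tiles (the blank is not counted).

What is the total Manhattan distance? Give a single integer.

Answer: 15

Derivation:
Tile 3: (0,0)->(0,2) = 2
Tile 8: (0,2)->(2,1) = 3
Tile 2: (1,0)->(0,1) = 2
Tile 6: (1,1)->(1,2) = 1
Tile 1: (1,2)->(0,0) = 3
Tile 7: (2,0)->(2,0) = 0
Tile 5: (2,1)->(1,1) = 1
Tile 4: (2,2)->(1,0) = 3
Sum: 2 + 3 + 2 + 1 + 3 + 0 + 1 + 3 = 15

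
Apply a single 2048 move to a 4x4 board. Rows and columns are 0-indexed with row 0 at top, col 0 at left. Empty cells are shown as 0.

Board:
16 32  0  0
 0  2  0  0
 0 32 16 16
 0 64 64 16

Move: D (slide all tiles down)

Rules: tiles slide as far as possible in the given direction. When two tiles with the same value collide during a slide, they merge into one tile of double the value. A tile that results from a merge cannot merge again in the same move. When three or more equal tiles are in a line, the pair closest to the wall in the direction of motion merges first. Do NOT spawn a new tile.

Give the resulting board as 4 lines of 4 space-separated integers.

Slide down:
col 0: [16, 0, 0, 0] -> [0, 0, 0, 16]
col 1: [32, 2, 32, 64] -> [32, 2, 32, 64]
col 2: [0, 0, 16, 64] -> [0, 0, 16, 64]
col 3: [0, 0, 16, 16] -> [0, 0, 0, 32]

Answer:  0 32  0  0
 0  2  0  0
 0 32 16  0
16 64 64 32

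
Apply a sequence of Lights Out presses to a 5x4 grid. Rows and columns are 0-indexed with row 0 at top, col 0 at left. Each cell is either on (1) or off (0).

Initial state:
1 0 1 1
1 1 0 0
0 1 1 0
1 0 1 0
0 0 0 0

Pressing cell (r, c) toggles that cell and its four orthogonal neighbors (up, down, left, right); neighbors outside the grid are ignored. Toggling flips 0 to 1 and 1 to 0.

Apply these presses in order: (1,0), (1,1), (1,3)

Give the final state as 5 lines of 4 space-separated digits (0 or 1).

Answer: 0 1 1 0
1 1 0 1
1 0 1 1
1 0 1 0
0 0 0 0

Derivation:
After press 1 at (1,0):
0 0 1 1
0 0 0 0
1 1 1 0
1 0 1 0
0 0 0 0

After press 2 at (1,1):
0 1 1 1
1 1 1 0
1 0 1 0
1 0 1 0
0 0 0 0

After press 3 at (1,3):
0 1 1 0
1 1 0 1
1 0 1 1
1 0 1 0
0 0 0 0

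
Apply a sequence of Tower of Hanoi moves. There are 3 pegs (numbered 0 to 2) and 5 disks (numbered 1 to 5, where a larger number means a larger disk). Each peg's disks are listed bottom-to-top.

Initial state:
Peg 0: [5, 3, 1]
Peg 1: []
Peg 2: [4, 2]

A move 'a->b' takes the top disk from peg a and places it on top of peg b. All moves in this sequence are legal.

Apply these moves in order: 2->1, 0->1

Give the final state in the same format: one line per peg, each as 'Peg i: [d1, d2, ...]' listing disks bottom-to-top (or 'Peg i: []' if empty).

Answer: Peg 0: [5, 3]
Peg 1: [2, 1]
Peg 2: [4]

Derivation:
After move 1 (2->1):
Peg 0: [5, 3, 1]
Peg 1: [2]
Peg 2: [4]

After move 2 (0->1):
Peg 0: [5, 3]
Peg 1: [2, 1]
Peg 2: [4]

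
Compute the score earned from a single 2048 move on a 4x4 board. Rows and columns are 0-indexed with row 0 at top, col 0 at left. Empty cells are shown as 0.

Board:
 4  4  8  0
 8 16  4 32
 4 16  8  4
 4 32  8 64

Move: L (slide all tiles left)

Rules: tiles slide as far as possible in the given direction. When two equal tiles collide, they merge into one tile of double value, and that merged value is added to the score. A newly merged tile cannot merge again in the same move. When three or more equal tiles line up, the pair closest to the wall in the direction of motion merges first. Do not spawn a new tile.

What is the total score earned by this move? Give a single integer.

Slide left:
row 0: [4, 4, 8, 0] -> [8, 8, 0, 0]  score +8 (running 8)
row 1: [8, 16, 4, 32] -> [8, 16, 4, 32]  score +0 (running 8)
row 2: [4, 16, 8, 4] -> [4, 16, 8, 4]  score +0 (running 8)
row 3: [4, 32, 8, 64] -> [4, 32, 8, 64]  score +0 (running 8)
Board after move:
 8  8  0  0
 8 16  4 32
 4 16  8  4
 4 32  8 64

Answer: 8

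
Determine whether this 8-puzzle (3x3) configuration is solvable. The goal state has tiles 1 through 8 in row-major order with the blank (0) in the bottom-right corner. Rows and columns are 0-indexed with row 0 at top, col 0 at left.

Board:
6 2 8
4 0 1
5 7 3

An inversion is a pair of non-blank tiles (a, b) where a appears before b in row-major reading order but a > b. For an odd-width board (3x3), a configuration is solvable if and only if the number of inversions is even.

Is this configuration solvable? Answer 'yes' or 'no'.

Answer: no

Derivation:
Inversions (pairs i<j in row-major order where tile[i] > tile[j] > 0): 15
15 is odd, so the puzzle is not solvable.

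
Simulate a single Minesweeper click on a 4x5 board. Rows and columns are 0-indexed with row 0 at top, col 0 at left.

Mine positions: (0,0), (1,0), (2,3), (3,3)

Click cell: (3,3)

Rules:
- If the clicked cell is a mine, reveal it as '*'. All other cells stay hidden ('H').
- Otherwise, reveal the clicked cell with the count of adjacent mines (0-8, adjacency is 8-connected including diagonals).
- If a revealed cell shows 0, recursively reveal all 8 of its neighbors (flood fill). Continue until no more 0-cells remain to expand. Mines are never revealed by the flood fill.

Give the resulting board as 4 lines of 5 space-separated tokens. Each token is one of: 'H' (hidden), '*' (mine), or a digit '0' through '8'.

H H H H H
H H H H H
H H H H H
H H H * H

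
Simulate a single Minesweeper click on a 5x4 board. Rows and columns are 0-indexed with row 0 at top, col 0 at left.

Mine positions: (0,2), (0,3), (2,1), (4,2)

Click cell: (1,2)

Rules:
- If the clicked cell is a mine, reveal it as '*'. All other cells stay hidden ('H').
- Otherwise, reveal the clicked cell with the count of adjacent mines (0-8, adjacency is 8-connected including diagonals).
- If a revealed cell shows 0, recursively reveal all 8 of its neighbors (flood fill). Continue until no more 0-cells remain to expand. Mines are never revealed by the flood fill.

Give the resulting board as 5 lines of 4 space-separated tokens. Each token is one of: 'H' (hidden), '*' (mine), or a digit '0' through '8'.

H H H H
H H 3 H
H H H H
H H H H
H H H H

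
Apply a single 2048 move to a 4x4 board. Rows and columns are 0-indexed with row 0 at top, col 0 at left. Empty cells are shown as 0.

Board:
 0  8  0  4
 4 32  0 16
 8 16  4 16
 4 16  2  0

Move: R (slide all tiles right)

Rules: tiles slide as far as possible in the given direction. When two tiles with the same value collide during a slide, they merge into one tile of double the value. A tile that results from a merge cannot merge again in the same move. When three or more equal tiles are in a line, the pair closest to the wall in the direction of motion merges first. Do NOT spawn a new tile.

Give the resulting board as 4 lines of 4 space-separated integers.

Slide right:
row 0: [0, 8, 0, 4] -> [0, 0, 8, 4]
row 1: [4, 32, 0, 16] -> [0, 4, 32, 16]
row 2: [8, 16, 4, 16] -> [8, 16, 4, 16]
row 3: [4, 16, 2, 0] -> [0, 4, 16, 2]

Answer:  0  0  8  4
 0  4 32 16
 8 16  4 16
 0  4 16  2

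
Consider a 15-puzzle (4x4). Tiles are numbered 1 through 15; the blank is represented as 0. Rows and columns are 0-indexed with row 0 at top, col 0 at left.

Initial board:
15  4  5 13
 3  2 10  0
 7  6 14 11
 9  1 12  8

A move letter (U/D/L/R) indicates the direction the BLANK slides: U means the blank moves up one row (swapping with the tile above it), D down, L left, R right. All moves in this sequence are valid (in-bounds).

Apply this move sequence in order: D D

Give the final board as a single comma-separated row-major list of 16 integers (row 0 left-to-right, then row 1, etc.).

After move 1 (D):
15  4  5 13
 3  2 10 11
 7  6 14  0
 9  1 12  8

After move 2 (D):
15  4  5 13
 3  2 10 11
 7  6 14  8
 9  1 12  0

Answer: 15, 4, 5, 13, 3, 2, 10, 11, 7, 6, 14, 8, 9, 1, 12, 0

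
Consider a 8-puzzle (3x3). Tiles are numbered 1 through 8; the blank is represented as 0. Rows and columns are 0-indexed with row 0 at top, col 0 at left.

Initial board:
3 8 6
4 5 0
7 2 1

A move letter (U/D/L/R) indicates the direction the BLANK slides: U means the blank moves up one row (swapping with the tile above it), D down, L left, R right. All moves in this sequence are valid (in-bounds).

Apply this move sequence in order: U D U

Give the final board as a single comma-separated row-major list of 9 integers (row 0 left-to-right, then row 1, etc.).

Answer: 3, 8, 0, 4, 5, 6, 7, 2, 1

Derivation:
After move 1 (U):
3 8 0
4 5 6
7 2 1

After move 2 (D):
3 8 6
4 5 0
7 2 1

After move 3 (U):
3 8 0
4 5 6
7 2 1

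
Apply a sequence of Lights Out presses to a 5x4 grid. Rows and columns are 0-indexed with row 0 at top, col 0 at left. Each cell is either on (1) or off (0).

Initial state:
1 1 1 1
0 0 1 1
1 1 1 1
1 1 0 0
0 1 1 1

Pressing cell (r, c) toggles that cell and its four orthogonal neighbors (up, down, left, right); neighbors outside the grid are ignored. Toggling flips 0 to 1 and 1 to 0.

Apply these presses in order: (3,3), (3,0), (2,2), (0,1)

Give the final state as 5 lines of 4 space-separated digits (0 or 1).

After press 1 at (3,3):
1 1 1 1
0 0 1 1
1 1 1 0
1 1 1 1
0 1 1 0

After press 2 at (3,0):
1 1 1 1
0 0 1 1
0 1 1 0
0 0 1 1
1 1 1 0

After press 3 at (2,2):
1 1 1 1
0 0 0 1
0 0 0 1
0 0 0 1
1 1 1 0

After press 4 at (0,1):
0 0 0 1
0 1 0 1
0 0 0 1
0 0 0 1
1 1 1 0

Answer: 0 0 0 1
0 1 0 1
0 0 0 1
0 0 0 1
1 1 1 0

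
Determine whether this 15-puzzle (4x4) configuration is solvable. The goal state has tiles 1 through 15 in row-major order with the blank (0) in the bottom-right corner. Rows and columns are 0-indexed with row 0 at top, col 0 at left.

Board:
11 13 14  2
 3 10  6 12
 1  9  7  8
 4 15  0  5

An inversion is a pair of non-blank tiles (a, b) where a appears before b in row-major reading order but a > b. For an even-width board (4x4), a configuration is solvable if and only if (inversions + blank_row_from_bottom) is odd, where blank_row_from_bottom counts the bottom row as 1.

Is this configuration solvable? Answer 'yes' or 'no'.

Inversions: 59
Blank is in row 3 (0-indexed from top), which is row 1 counting from the bottom (bottom = 1).
59 + 1 = 60, which is even, so the puzzle is not solvable.

Answer: no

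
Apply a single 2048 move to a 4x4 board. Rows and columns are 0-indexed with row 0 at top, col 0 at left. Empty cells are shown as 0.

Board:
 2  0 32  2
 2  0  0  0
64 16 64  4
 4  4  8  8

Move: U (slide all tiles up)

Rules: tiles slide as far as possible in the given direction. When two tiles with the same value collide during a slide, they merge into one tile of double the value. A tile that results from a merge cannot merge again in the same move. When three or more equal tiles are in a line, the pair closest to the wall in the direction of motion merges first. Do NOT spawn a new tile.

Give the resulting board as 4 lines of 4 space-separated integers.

Slide up:
col 0: [2, 2, 64, 4] -> [4, 64, 4, 0]
col 1: [0, 0, 16, 4] -> [16, 4, 0, 0]
col 2: [32, 0, 64, 8] -> [32, 64, 8, 0]
col 3: [2, 0, 4, 8] -> [2, 4, 8, 0]

Answer:  4 16 32  2
64  4 64  4
 4  0  8  8
 0  0  0  0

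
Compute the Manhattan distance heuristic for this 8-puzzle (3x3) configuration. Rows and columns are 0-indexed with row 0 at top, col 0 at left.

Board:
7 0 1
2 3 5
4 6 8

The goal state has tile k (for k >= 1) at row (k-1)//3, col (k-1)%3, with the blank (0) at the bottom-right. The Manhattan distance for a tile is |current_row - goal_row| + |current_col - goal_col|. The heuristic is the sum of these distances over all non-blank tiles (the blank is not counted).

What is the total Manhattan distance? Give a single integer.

Tile 7: at (0,0), goal (2,0), distance |0-2|+|0-0| = 2
Tile 1: at (0,2), goal (0,0), distance |0-0|+|2-0| = 2
Tile 2: at (1,0), goal (0,1), distance |1-0|+|0-1| = 2
Tile 3: at (1,1), goal (0,2), distance |1-0|+|1-2| = 2
Tile 5: at (1,2), goal (1,1), distance |1-1|+|2-1| = 1
Tile 4: at (2,0), goal (1,0), distance |2-1|+|0-0| = 1
Tile 6: at (2,1), goal (1,2), distance |2-1|+|1-2| = 2
Tile 8: at (2,2), goal (2,1), distance |2-2|+|2-1| = 1
Sum: 2 + 2 + 2 + 2 + 1 + 1 + 2 + 1 = 13

Answer: 13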